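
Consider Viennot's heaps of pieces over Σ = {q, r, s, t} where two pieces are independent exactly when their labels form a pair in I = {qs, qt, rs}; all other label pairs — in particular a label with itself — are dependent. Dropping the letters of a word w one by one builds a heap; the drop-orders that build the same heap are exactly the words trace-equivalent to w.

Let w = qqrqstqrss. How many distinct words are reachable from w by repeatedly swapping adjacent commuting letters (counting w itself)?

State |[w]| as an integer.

88

piece 0:q — minimal
piece 1:q rests on {0:q}
piece 2:r rests on {1:q}
piece 3:q rests on {2:r}
piece 4:s — minimal
piece 5:t rests on {2:r, 4:s}
piece 6:q rests on {3:q}
piece 7:r rests on {5:t, 6:q}
piece 8:s rests on {5:t}
piece 9:s rests on {8:s}
minimal pieces: {0:q, 4:s}
ways to finish when only these pieces remain (= sum over removing one remaining piece with nothing left below it):
  1 left: {7}→1  {9}→1
  2 left: {6,7}→1  {7,9}→2  {8,9}→1
  3 left: {3,6,7}→1  {6,7,9}→3  {7,8,9}→3
  4 left: {3,6,7,9}→4  {5,7,8,9}→3  {6,7,8,9}→6
  5 left: {3,6,7,8,9}→10  {4,5,7,8,9}→3  {5,6,7,8,9}→9
  6 left: {3,5,6,7,8,9}→19  {4,5,6,7,8,9}→12
  7 left: {2,3,5,6,7,8,9}→19  {3,4,5,6,7,8,9}→31
  8 left: {1,2,3,5,6,7,8,9}→19  {2,3,4,5,6,7,8,9}→50
  placing 0:q first → 69 extensions
  placing 4:s first → 19 extensions
total linear extensions = 88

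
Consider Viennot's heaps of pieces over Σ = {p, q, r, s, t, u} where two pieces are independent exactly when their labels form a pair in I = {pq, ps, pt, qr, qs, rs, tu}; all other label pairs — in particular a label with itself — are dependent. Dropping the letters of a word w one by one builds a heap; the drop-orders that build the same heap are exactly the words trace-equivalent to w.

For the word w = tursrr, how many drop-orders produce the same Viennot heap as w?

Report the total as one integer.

8

#0=t has no predecessor
#1=u has no predecessor
#2=r depends on [0:t, 1:u]
#3=s depends on [0:t, 1:u]
#4=r depends on [2:r]
#5=r depends on [4:r]
sources: [0:t, 1:u]
N(rest) = Σ N(rest − s) over sources s of rest; N(one piece) = 1:
  size 1 → [3]=1  [5]=1
  size 2 → [3,5]=2  [4,5]=1
  size 3 → [2,4,5]=1  [3,4,5]=3
  size 4 → [2,3,4,5]=4
  first=0(t) contributes 4
  first=1(u) contributes 4
|[w]| = 8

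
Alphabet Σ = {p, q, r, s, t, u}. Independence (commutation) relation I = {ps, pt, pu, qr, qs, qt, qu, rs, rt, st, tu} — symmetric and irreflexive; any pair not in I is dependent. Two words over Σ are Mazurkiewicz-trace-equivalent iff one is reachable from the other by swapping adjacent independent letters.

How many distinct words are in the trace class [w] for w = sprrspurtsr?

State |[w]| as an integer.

935

drop 0:s onto floor
drop 1:p onto floor
drop 2:r onto {1:p}
drop 3:r onto {2:r}
drop 4:s onto {0:s}
drop 5:p onto {3:r}
drop 6:u onto {3:r, 4:s}
drop 7:r onto {5:p, 6:u}
drop 8:t onto floor
drop 9:s onto {6:u}
drop 10:r onto {7:r}
ground layer = {0:s, 1:p, 8:t}
drop-orders for the pieces not yet dropped (sum over which currently-grounded one goes next):
  1 to go: {8} 1  {9} 1  {10} 1
  2 to go: {7,10} 1  {8,9} 2  {8,10} 2  {9,10} 2
  3 to go: {5,7,10} 1  {7,8,10} 3  {7,9,10} 3  {8,9,10} 6
  4 to go: {5,7,8,10} 4  {5,7,9,10} 4  {6,7,9,10} 3  {7,8,9,10} 12
  5 to go: {4,6,7,9,10} 3  {5,6,7,9,10} 7  {5,7,8,9,10} 20  {6,7,8,9,10} 15
  6 to go: {0,4,6,7,9,10} 3  {3,5,6,7,9,10} 7  {4,5,6,7,9,10} 10  {4,6,7,8,9,10} 18  {5,6,7,8,9,10} 42
  7 to go: {0,4,5,6,7,9,10} 13  {0,4,6,7,8,9,10} 21  {2,3,5,6,7,9,10} 7  {3,4,5,6,7,9,10} 17  {3,5,6,7,8,9,10} 49  {4,5,6,7,8,9,10} 70
  8 to go: {0,3,4,5,6,7,9,10} 30  {0,4,5,6,7,8,9,10} 104  {1,2,3,5,6,7,9,10} 7  {2,3,4,5,6,7,9,10} 24  {2,3,5,6,7,8,9,10} 56  {3,4,5,6,7,8,9,10} 136
  9 to go: {0,2,3,4,5,6,7,9,10} 54  {0,3,4,5,6,7,8,9,10} 270  {1,2,3,4,5,6,7,9,10} 31  {1,2,3,5,6,7,8,9,10} 63  {2,3,4,5,6,7,8,9,10} 216
  if 0:s drops first: 310 orders
  if 1:p drops first: 540 orders
  if 8:t drops first: 85 orders
heap linearizations: 935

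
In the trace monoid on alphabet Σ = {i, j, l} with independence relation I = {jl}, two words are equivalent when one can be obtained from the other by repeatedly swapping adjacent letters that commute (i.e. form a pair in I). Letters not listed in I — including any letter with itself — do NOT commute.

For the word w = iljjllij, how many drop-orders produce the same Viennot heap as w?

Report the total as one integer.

0(i) covers ∅
1(l) covers 0:i
2(j) covers 0:i
3(j) covers 2:j
4(l) covers 1:l
5(l) covers 4:l
6(i) covers 3:j, 5:l
7(j) covers 6:i
floor of heap: 0:i
completions by unplaced set U, small U first (add the entries for U minus each lowest piece of U):
  |U|=1: {7}:1
  |U|=2: {6,7}:1
  |U|=3: {3,6,7}:1  {5,6,7}:1
  |U|=4: {2,3,6,7}:1  {3,5,6,7}:2  {4,5,6,7}:1
  |U|=5: {1,4,5,6,7}:1  {2,3,5,6,7}:3  {3,4,5,6,7}:3
  |U|=6: {1,3,4,5,6,7}:4  {2,3,4,5,6,7}:6
  start at 0(i): 10

10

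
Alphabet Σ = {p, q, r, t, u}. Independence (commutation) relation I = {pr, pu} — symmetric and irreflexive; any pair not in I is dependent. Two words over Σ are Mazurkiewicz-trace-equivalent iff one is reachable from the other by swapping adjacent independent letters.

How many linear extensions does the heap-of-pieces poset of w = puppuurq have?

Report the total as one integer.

#0=p has no predecessor
#1=u has no predecessor
#2=p depends on [0:p]
#3=p depends on [2:p]
#4=u depends on [1:u]
#5=u depends on [4:u]
#6=r depends on [5:u]
#7=q depends on [3:p, 6:r]
sources: [0:p, 1:u]
N(rest) = Σ N(rest − s) over sources s of rest; N(one piece) = 1:
  size 1 → [7]=1
  size 2 → [3,7]=1  [6,7]=1
  size 3 → [2,3,7]=1  [3,6,7]=2  [5,6,7]=1
  size 4 → [0,2,3,7]=1  [2,3,6,7]=3  [3,5,6,7]=3  [4,5,6,7]=1
  size 5 → [0,2,3,6,7]=4  [1,4,5,6,7]=1  [2,3,5,6,7]=6  [3,4,5,6,7]=4
  size 6 → [0,2,3,5,6,7]=10  [1,3,4,5,6,7]=5  [2,3,4,5,6,7]=10
  first=0(p) contributes 15
  first=1(u) contributes 20
|[w]| = 35

35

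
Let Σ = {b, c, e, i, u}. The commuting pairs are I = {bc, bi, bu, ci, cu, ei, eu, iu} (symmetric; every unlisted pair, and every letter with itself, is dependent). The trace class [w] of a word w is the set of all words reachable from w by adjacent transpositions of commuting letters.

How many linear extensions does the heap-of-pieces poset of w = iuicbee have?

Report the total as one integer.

210

piece 0:i — minimal
piece 1:u — minimal
piece 2:i rests on {0:i}
piece 3:c — minimal
piece 4:b — minimal
piece 5:e rests on {3:c, 4:b}
piece 6:e rests on {5:e}
minimal pieces: {0:i, 1:u, 3:c, 4:b}
ways to finish when only these pieces remain (= sum over removing one remaining piece with nothing left below it):
  1 left: {1}→1  {2}→1  {6}→1
  2 left: {0,2}→1  {1,2}→2  {1,6}→2  {2,6}→2  {5,6}→1
  3 left: {0,1,2}→3  {0,2,6}→3  {1,2,6}→6  {1,5,6}→3  {2,5,6}→3  {3,5,6}→1  {4,5,6}→1
  4 left: {0,1,2,6}→12  {0,2,5,6}→6  {1,2,5,6}→12  {1,3,5,6}→4  {1,4,5,6}→4  {2,3,5,6}→4  {2,4,5,6}→4  {3,4,5,6}→2
  5 left: {0,1,2,5,6}→30  {0,2,3,5,6}→10  {0,2,4,5,6}→10  {1,2,3,5,6}→20  {1,2,4,5,6}→20  {1,3,4,5,6}→10  {2,3,4,5,6}→10
  placing 0:i first → 60 extensions
  placing 1:u first → 30 extensions
  placing 3:c first → 60 extensions
  placing 4:b first → 60 extensions
total linear extensions = 210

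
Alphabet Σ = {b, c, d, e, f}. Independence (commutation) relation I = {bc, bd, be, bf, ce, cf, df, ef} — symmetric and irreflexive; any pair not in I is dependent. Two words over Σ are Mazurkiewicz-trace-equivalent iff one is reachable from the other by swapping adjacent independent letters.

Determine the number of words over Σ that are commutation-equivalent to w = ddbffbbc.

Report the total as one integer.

560

piece 0:d — minimal
piece 1:d rests on {0:d}
piece 2:b — minimal
piece 3:f — minimal
piece 4:f rests on {3:f}
piece 5:b rests on {2:b}
piece 6:b rests on {5:b}
piece 7:c rests on {1:d}
minimal pieces: {0:d, 2:b, 3:f}
ways to finish when only these pieces remain (= sum over removing one remaining piece with nothing left below it):
  1 left: {4}→1  {6}→1  {7}→1
  2 left: {1,7}→1  {3,4}→1  {4,6}→2  {4,7}→2  {5,6}→1  {6,7}→2
  3 left: {0,1,7}→1  {1,4,7}→3  {1,6,7}→3  {2,5,6}→1  {3,4,6}→3  {3,4,7}→3  {4,5,6}→3  {4,6,7}→6  {5,6,7}→3
  4 left: {0,1,4,7}→4  {0,1,6,7}→4  {1,3,4,7}→6  {1,4,6,7}→12  {1,5,6,7}→6  {2,4,5,6}→4  {2,5,6,7}→4  {3,4,5,6}→6  {3,4,6,7}→12  {4,5,6,7}→12
  5 left: {0,1,3,4,7}→10  {0,1,4,6,7}→20  {0,1,5,6,7}→10  {1,2,5,6,7}→10  {1,3,4,6,7}→30  {1,4,5,6,7}→30  {2,3,4,5,6}→10  {2,4,5,6,7}→20  {3,4,5,6,7}→30
  6 left: {0,1,2,5,6,7}→20  {0,1,3,4,6,7}→60  {0,1,4,5,6,7}→60  {1,2,4,5,6,7}→60  {1,3,4,5,6,7}→90  {2,3,4,5,6,7}→60
  placing 0:d first → 210 extensions
  placing 2:b first → 210 extensions
  placing 3:f first → 140 extensions
total linear extensions = 560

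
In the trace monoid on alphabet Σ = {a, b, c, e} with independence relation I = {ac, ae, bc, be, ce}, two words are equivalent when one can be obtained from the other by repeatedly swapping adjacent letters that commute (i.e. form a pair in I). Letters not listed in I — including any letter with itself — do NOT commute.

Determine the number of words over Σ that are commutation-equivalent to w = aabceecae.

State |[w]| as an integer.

1260

0(a) covers ∅
1(a) covers 0:a
2(b) covers 1:a
3(c) covers ∅
4(e) covers ∅
5(e) covers 4:e
6(c) covers 3:c
7(a) covers 2:b
8(e) covers 5:e
floor of heap: 0:a, 3:c, 4:e
completions by unplaced set U, small U first (add the entries for U minus each lowest piece of U):
  |U|=1: {6}:1  {7}:1  {8}:1
  |U|=2: {2,7}:1  {3,6}:1  {5,8}:1  {6,7}:2  {6,8}:2  {7,8}:2
  |U|=3: {1,2,7}:1  {2,6,7}:3  {2,7,8}:3  {3,6,7}:3  {3,6,8}:3  {4,5,8}:1  {5,6,8}:3  {5,7,8}:3  {6,7,8}:6
  |U|=4: {0,1,2,7}:1  {1,2,6,7}:4  {1,2,7,8}:4  {2,3,6,7}:6  {2,5,7,8}:6  {2,6,7,8}:12  {3,5,6,8}:6  {3,6,7,8}:12  {4,5,6,8}:4  {4,5,7,8}:4  {5,6,7,8}:12
  |U|=5: {0,1,2,6,7}:5  {0,1,2,7,8}:5  {1,2,3,6,7}:10  {1,2,5,7,8}:10  {1,2,6,7,8}:20  {2,3,6,7,8}:30  {2,4,5,7,8}:10  {2,5,6,7,8}:30  {3,4,5,6,8}:10  {3,5,6,7,8}:30  {4,5,6,7,8}:20
  |U|=6: {0,1,2,3,6,7}:15  {0,1,2,5,7,8}:15  {0,1,2,6,7,8}:30  {1,2,3,6,7,8}:60  {1,2,4,5,7,8}:20  {1,2,5,6,7,8}:60  {2,3,5,6,7,8}:90  {2,4,5,6,7,8}:60  {3,4,5,6,7,8}:60
  |U|=7: {0,1,2,3,6,7,8}:105  {0,1,2,4,5,7,8}:35  {0,1,2,5,6,7,8}:105  {1,2,3,5,6,7,8}:210  {1,2,4,5,6,7,8}:140  {2,3,4,5,6,7,8}:210
  start at 0(a): 560
  start at 3(c): 280
  start at 4(e): 420
sum over floor = 1260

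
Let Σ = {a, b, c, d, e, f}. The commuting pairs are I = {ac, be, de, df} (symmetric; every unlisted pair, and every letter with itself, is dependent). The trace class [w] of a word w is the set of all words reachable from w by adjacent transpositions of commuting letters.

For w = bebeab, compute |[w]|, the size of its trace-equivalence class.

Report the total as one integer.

6

piece 0:b — minimal
piece 1:e — minimal
piece 2:b rests on {0:b}
piece 3:e rests on {1:e}
piece 4:a rests on {2:b, 3:e}
piece 5:b rests on {4:a}
minimal pieces: {0:b, 1:e}
ways to finish when only these pieces remain (= sum over removing one remaining piece with nothing left below it):
  1 left: {5}→1
  2 left: {4,5}→1
  3 left: {2,4,5}→1  {3,4,5}→1
  4 left: {0,2,4,5}→1  {1,3,4,5}→1  {2,3,4,5}→2
  placing 0:b first → 3 extensions
  placing 1:e first → 3 extensions
total linear extensions = 6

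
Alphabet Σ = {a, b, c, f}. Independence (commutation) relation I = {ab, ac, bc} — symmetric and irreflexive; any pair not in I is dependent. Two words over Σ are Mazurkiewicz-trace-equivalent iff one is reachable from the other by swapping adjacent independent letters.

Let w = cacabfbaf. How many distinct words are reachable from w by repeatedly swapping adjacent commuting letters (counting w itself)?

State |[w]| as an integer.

60

drop 0:c onto floor
drop 1:a onto floor
drop 2:c onto {0:c}
drop 3:a onto {1:a}
drop 4:b onto floor
drop 5:f onto {2:c, 3:a, 4:b}
drop 6:b onto {5:f}
drop 7:a onto {5:f}
drop 8:f onto {6:b, 7:a}
ground layer = {0:c, 1:a, 4:b}
drop-orders for the pieces not yet dropped (sum over which currently-grounded one goes next):
  1 to go: {8} 1
  2 to go: {6,8} 1  {7,8} 1
  3 to go: {6,7,8} 2
  4 to go: {5,6,7,8} 2
  5 to go: {2,5,6,7,8} 2  {3,5,6,7,8} 2  {4,5,6,7,8} 2
  6 to go: {0,2,5,6,7,8} 2  {1,3,5,6,7,8} 2  {2,3,5,6,7,8} 4  {2,4,5,6,7,8} 4  {3,4,5,6,7,8} 4
  7 to go: {0,2,3,5,6,7,8} 6  {0,2,4,5,6,7,8} 6  {1,2,3,5,6,7,8} 6  {1,3,4,5,6,7,8} 6  {2,3,4,5,6,7,8} 12
  if 0:c drops first: 24 orders
  if 1:a drops first: 24 orders
  if 4:b drops first: 12 orders
heap linearizations: 60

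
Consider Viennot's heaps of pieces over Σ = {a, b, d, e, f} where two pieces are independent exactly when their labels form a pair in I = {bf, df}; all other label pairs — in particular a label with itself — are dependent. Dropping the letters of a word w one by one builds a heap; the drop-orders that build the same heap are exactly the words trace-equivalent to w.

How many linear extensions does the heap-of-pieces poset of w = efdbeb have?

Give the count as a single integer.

0(e) covers ∅
1(f) covers 0:e
2(d) covers 0:e
3(b) covers 2:d
4(e) covers 1:f, 3:b
5(b) covers 4:e
floor of heap: 0:e
completions by unplaced set U, small U first (add the entries for U minus each lowest piece of U):
  |U|=1: {5}:1
  |U|=2: {4,5}:1
  |U|=3: {1,4,5}:1  {3,4,5}:1
  |U|=4: {1,3,4,5}:2  {2,3,4,5}:1
  start at 0(e): 3

3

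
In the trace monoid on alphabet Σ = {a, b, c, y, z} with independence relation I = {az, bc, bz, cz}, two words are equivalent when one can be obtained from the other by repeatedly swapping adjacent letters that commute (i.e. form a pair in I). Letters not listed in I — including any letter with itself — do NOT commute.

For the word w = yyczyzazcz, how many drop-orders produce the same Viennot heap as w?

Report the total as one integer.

0(y) covers ∅
1(y) covers 0:y
2(c) covers 1:y
3(z) covers 1:y
4(y) covers 2:c, 3:z
5(z) covers 4:y
6(a) covers 4:y
7(z) covers 5:z
8(c) covers 6:a
9(z) covers 7:z
floor of heap: 0:y
completions by unplaced set U, small U first (add the entries for U minus each lowest piece of U):
  |U|=1: {8}:1  {9}:1
  |U|=2: {6,8}:1  {7,9}:1  {8,9}:2
  |U|=3: {5,7,9}:1  {6,8,9}:3  {7,8,9}:3
  |U|=4: {5,7,8,9}:4  {6,7,8,9}:6
  |U|=5: {5,6,7,8,9}:10
  |U|=6: {4,5,6,7,8,9}:10
  |U|=7: {2,4,5,6,7,8,9}:10  {3,4,5,6,7,8,9}:10
  |U|=8: {2,3,4,5,6,7,8,9}:20
  start at 0(y): 20

20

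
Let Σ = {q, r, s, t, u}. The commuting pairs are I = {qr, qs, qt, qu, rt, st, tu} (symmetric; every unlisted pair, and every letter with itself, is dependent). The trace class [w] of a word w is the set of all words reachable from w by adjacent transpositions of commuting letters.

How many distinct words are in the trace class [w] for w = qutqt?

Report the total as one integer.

piece 0:q — minimal
piece 1:u — minimal
piece 2:t — minimal
piece 3:q rests on {0:q}
piece 4:t rests on {2:t}
minimal pieces: {0:q, 1:u, 2:t}
ways to finish when only these pieces remain (= sum over removing one remaining piece with nothing left below it):
  1 left: {1}→1  {3}→1  {4}→1
  2 left: {0,3}→1  {1,3}→2  {1,4}→2  {2,4}→1  {3,4}→2
  3 left: {0,1,3}→3  {0,3,4}→3  {1,2,4}→3  {1,3,4}→6  {2,3,4}→3
  placing 0:q first → 12 extensions
  placing 1:u first → 6 extensions
  placing 2:t first → 12 extensions
total linear extensions = 30

30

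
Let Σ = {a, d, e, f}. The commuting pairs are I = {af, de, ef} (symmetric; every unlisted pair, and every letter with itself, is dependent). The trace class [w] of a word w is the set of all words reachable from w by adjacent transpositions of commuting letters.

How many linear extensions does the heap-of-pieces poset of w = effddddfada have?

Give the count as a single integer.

15

#0=e has no predecessor
#1=f has no predecessor
#2=f depends on [1:f]
#3=d depends on [2:f]
#4=d depends on [3:d]
#5=d depends on [4:d]
#6=d depends on [5:d]
#7=f depends on [6:d]
#8=a depends on [0:e, 6:d]
#9=d depends on [7:f, 8:a]
#10=a depends on [9:d]
sources: [0:e, 1:f]
N(rest) = Σ N(rest − s) over sources s of rest; N(one piece) = 1:
  size 1 → [10]=1
  size 2 → [9,10]=1
  size 3 → [7,9,10]=1  [8,9,10]=1
  size 4 → [0,8,9,10]=1  [7,8,9,10]=2
  size 5 → [0,7,8,9,10]=3  [6,7,8,9,10]=2
  size 6 → [0,6,7,8,9,10]=5  [5,6,7,8,9,10]=2
  size 7 → [0,5,6,7,8,9,10]=7  [4,5,6,7,8,9,10]=2
  size 8 → [0,4,5,6,7,8,9,10]=9  [3,4,5,6,7,8,9,10]=2
  size 9 → [0,3,4,5,6,7,8,9,10]=11  [2,3,4,5,6,7,8,9,10]=2
  first=0(e) contributes 2
  first=1(f) contributes 13
|[w]| = 15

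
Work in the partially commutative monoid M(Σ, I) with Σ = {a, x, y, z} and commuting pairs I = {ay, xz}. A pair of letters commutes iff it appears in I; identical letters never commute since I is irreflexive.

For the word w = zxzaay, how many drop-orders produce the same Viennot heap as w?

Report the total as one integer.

9

piece 0:z — minimal
piece 1:x — minimal
piece 2:z rests on {0:z}
piece 3:a rests on {1:x, 2:z}
piece 4:a rests on {3:a}
piece 5:y rests on {1:x, 2:z}
minimal pieces: {0:z, 1:x}
ways to finish when only these pieces remain (= sum over removing one remaining piece with nothing left below it):
  1 left: {4}→1  {5}→1
  2 left: {3,4}→1  {4,5}→2
  3 left: {3,4,5}→3
  4 left: {1,3,4,5}→3  {2,3,4,5}→3
  placing 0:z first → 6 extensions
  placing 1:x first → 3 extensions
total linear extensions = 9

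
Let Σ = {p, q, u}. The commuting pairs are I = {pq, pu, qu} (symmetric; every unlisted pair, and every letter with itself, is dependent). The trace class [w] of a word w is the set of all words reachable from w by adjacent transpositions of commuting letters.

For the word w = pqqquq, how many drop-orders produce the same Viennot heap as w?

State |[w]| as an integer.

30

#0=p has no predecessor
#1=q has no predecessor
#2=q depends on [1:q]
#3=q depends on [2:q]
#4=u has no predecessor
#5=q depends on [3:q]
sources: [0:p, 1:q, 4:u]
N(rest) = Σ N(rest − s) over sources s of rest; N(one piece) = 1:
  size 1 → [0]=1  [4]=1  [5]=1
  size 2 → [0,4]=2  [0,5]=2  [3,5]=1  [4,5]=2
  size 3 → [0,3,5]=3  [0,4,5]=6  [2,3,5]=1  [3,4,5]=3
  size 4 → [0,2,3,5]=4  [0,3,4,5]=12  [1,2,3,5]=1  [2,3,4,5]=4
  first=0(p) contributes 5
  first=1(q) contributes 20
  first=4(u) contributes 5
|[w]| = 30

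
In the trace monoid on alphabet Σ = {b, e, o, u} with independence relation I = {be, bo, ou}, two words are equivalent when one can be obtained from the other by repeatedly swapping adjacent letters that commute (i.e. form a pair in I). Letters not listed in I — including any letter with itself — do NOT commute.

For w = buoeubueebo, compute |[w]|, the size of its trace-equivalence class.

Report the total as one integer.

piece 0:b — minimal
piece 1:u rests on {0:b}
piece 2:o — minimal
piece 3:e rests on {1:u, 2:o}
piece 4:u rests on {3:e}
piece 5:b rests on {4:u}
piece 6:u rests on {5:b}
piece 7:e rests on {6:u}
piece 8:e rests on {7:e}
piece 9:b rests on {6:u}
piece 10:o rests on {8:e}
minimal pieces: {0:b, 2:o}
ways to finish when only these pieces remain (= sum over removing one remaining piece with nothing left below it):
  1 left: {9}→1  {10}→1
  2 left: {8,10}→1  {9,10}→2
  3 left: {7,8,10}→1  {8,9,10}→3
  4 left: {7,8,9,10}→4
  5 left: {6,7,8,9,10}→4
  6 left: {5,6,7,8,9,10}→4
  7 left: {4,5,6,7,8,9,10}→4
  8 left: {3,4,5,6,7,8,9,10}→4
  9 left: {1,3,4,5,6,7,8,9,10}→4  {2,3,4,5,6,7,8,9,10}→4
  placing 0:b first → 8 extensions
  placing 2:o first → 4 extensions
total linear extensions = 12

12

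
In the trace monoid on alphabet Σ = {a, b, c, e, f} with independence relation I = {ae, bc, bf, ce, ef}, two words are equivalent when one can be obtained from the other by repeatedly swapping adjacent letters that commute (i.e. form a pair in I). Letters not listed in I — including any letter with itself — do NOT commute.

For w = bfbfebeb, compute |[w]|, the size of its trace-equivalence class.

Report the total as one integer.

#0=b has no predecessor
#1=f has no predecessor
#2=b depends on [0:b]
#3=f depends on [1:f]
#4=e depends on [2:b]
#5=b depends on [4:e]
#6=e depends on [5:b]
#7=b depends on [6:e]
sources: [0:b, 1:f]
N(rest) = Σ N(rest − s) over sources s of rest; N(one piece) = 1:
  size 1 → [3]=1  [7]=1
  size 2 → [1,3]=1  [3,7]=2  [6,7]=1
  size 3 → [1,3,7]=3  [3,6,7]=3  [5,6,7]=1
  size 4 → [1,3,6,7]=6  [3,5,6,7]=4  [4,5,6,7]=1
  size 5 → [1,3,5,6,7]=10  [2,4,5,6,7]=1  [3,4,5,6,7]=5
  size 6 → [0,2,4,5,6,7]=1  [1,3,4,5,6,7]=15  [2,3,4,5,6,7]=6
  first=0(b) contributes 21
  first=1(f) contributes 7
|[w]| = 28

28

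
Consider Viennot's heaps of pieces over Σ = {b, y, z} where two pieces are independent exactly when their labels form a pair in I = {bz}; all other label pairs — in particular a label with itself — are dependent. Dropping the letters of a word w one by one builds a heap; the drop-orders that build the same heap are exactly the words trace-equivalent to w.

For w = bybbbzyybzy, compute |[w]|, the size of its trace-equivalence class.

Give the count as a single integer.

0(b) covers ∅
1(y) covers 0:b
2(b) covers 1:y
3(b) covers 2:b
4(b) covers 3:b
5(z) covers 1:y
6(y) covers 4:b, 5:z
7(y) covers 6:y
8(b) covers 7:y
9(z) covers 7:y
10(y) covers 8:b, 9:z
floor of heap: 0:b
completions by unplaced set U, small U first (add the entries for U minus each lowest piece of U):
  |U|=1: {10}:1
  |U|=2: {8,10}:1  {9,10}:1
  |U|=3: {8,9,10}:2
  |U|=4: {7,8,9,10}:2
  |U|=5: {6,7,8,9,10}:2
  |U|=6: {4,6,7,8,9,10}:2  {5,6,7,8,9,10}:2
  |U|=7: {3,4,6,7,8,9,10}:2  {4,5,6,7,8,9,10}:4
  |U|=8: {2,3,4,6,7,8,9,10}:2  {3,4,5,6,7,8,9,10}:6
  |U|=9: {2,3,4,5,6,7,8,9,10}:8
  start at 0(b): 8

8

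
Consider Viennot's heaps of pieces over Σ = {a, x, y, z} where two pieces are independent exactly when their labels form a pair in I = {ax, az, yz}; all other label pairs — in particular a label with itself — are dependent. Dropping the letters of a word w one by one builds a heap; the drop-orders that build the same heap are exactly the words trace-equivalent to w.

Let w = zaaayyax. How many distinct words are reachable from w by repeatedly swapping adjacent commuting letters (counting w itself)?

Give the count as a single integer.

13

0(z) covers ∅
1(a) covers ∅
2(a) covers 1:a
3(a) covers 2:a
4(y) covers 3:a
5(y) covers 4:y
6(a) covers 5:y
7(x) covers 0:z, 5:y
floor of heap: 0:z, 1:a
completions by unplaced set U, small U first (add the entries for U minus each lowest piece of U):
  |U|=1: {6}:1  {7}:1
  |U|=2: {0,7}:1  {6,7}:2
  |U|=3: {0,6,7}:3  {5,6,7}:2
  |U|=4: {0,5,6,7}:5  {4,5,6,7}:2
  |U|=5: {0,4,5,6,7}:7  {3,4,5,6,7}:2
  |U|=6: {0,3,4,5,6,7}:9  {2,3,4,5,6,7}:2
  start at 0(z): 2
  start at 1(a): 11
sum over floor = 13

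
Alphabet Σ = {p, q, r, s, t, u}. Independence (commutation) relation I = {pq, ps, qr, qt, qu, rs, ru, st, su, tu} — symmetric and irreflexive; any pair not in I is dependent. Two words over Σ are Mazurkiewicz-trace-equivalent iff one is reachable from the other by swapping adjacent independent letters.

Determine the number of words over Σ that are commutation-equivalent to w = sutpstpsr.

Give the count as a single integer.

piece 0:s — minimal
piece 1:u — minimal
piece 2:t — minimal
piece 3:p rests on {1:u, 2:t}
piece 4:s rests on {0:s}
piece 5:t rests on {3:p}
piece 6:p rests on {5:t}
piece 7:s rests on {4:s}
piece 8:r rests on {6:p}
minimal pieces: {0:s, 1:u, 2:t}
ways to finish when only these pieces remain (= sum over removing one remaining piece with nothing left below it):
  1 left: {7}→1  {8}→1
  2 left: {4,7}→1  {6,8}→1  {7,8}→2
  3 left: {0,4,7}→1  {4,7,8}→3  {5,6,8}→1  {6,7,8}→3
  4 left: {0,4,7,8}→4  {3,5,6,8}→1  {4,6,7,8}→6  {5,6,7,8}→4
  5 left: {0,4,6,7,8}→10  {1,3,5,6,8}→1  {2,3,5,6,8}→1  {3,5,6,7,8}→5  {4,5,6,7,8}→10
  6 left: {0,4,5,6,7,8}→20  {1,2,3,5,6,8}→2  {1,3,5,6,7,8}→6  {2,3,5,6,7,8}→6  {3,4,5,6,7,8}→15
  7 left: {0,3,4,5,6,7,8}→35  {1,2,3,5,6,7,8}→14  {1,3,4,5,6,7,8}→21  {2,3,4,5,6,7,8}→21
  placing 0:s first → 56 extensions
  placing 1:u first → 56 extensions
  placing 2:t first → 56 extensions
total linear extensions = 168

168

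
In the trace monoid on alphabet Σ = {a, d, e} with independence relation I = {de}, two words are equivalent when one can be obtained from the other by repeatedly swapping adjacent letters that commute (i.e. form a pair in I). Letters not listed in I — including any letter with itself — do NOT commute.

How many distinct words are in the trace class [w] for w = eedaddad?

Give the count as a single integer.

3

drop 0:e onto floor
drop 1:e onto {0:e}
drop 2:d onto floor
drop 3:a onto {1:e, 2:d}
drop 4:d onto {3:a}
drop 5:d onto {4:d}
drop 6:a onto {5:d}
drop 7:d onto {6:a}
ground layer = {0:e, 2:d}
drop-orders for the pieces not yet dropped (sum over which currently-grounded one goes next):
  1 to go: {7} 1
  2 to go: {6,7} 1
  3 to go: {5,6,7} 1
  4 to go: {4,5,6,7} 1
  5 to go: {3,4,5,6,7} 1
  6 to go: {1,3,4,5,6,7} 1  {2,3,4,5,6,7} 1
  if 0:e drops first: 2 orders
  if 2:d drops first: 1 orders
heap linearizations: 3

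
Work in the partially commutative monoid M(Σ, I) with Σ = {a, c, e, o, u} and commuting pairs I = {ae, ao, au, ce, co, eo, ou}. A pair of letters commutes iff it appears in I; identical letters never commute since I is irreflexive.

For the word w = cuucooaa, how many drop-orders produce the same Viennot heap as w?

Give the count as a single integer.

28

0(c) covers ∅
1(u) covers 0:c
2(u) covers 1:u
3(c) covers 2:u
4(o) covers ∅
5(o) covers 4:o
6(a) covers 3:c
7(a) covers 6:a
floor of heap: 0:c, 4:o
completions by unplaced set U, small U first (add the entries for U minus each lowest piece of U):
  |U|=1: {5}:1  {7}:1
  |U|=2: {4,5}:1  {5,7}:2  {6,7}:1
  |U|=3: {3,6,7}:1  {4,5,7}:3  {5,6,7}:3
  |U|=4: {2,3,6,7}:1  {3,5,6,7}:4  {4,5,6,7}:6
  |U|=5: {1,2,3,6,7}:1  {2,3,5,6,7}:5  {3,4,5,6,7}:10
  |U|=6: {0,1,2,3,6,7}:1  {1,2,3,5,6,7}:6  {2,3,4,5,6,7}:15
  start at 0(c): 21
  start at 4(o): 7
sum over floor = 28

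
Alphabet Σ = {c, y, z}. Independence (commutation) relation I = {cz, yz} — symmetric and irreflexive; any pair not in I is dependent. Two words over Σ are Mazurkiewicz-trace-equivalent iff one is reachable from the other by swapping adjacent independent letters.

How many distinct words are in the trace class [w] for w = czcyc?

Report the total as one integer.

5

piece 0:c — minimal
piece 1:z — minimal
piece 2:c rests on {0:c}
piece 3:y rests on {2:c}
piece 4:c rests on {3:y}
minimal pieces: {0:c, 1:z}
ways to finish when only these pieces remain (= sum over removing one remaining piece with nothing left below it):
  1 left: {1}→1  {4}→1
  2 left: {1,4}→2  {3,4}→1
  3 left: {1,3,4}→3  {2,3,4}→1
  placing 0:c first → 4 extensions
  placing 1:z first → 1 extensions
total linear extensions = 5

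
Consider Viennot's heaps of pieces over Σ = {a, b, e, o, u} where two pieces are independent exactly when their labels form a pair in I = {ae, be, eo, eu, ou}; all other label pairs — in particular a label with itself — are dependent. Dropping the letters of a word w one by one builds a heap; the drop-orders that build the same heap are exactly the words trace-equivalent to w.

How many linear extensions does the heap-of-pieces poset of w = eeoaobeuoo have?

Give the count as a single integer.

360

piece 0:e — minimal
piece 1:e rests on {0:e}
piece 2:o — minimal
piece 3:a rests on {2:o}
piece 4:o rests on {3:a}
piece 5:b rests on {4:o}
piece 6:e rests on {1:e}
piece 7:u rests on {5:b}
piece 8:o rests on {5:b}
piece 9:o rests on {8:o}
minimal pieces: {0:e, 2:o}
ways to finish when only these pieces remain (= sum over removing one remaining piece with nothing left below it):
  1 left: {6}→1  {7}→1  {9}→1
  2 left: {1,6}→1  {6,7}→2  {6,9}→2  {7,9}→2  {8,9}→1
  3 left: {0,1,6}→1  {1,6,7}→3  {1,6,9}→3  {6,7,9}→6  {6,8,9}→3  {7,8,9}→3
  4 left: {0,1,6,7}→4  {0,1,6,9}→4  {1,6,7,9}→12  {1,6,8,9}→6  {5,7,8,9}→3  {6,7,8,9}→12
  5 left: {0,1,6,7,9}→20  {0,1,6,8,9}→10  {1,6,7,8,9}→30  {4,5,7,8,9}→3  {5,6,7,8,9}→15
  6 left: {0,1,6,7,8,9}→60  {1,5,6,7,8,9}→45  {3,4,5,7,8,9}→3  {4,5,6,7,8,9}→18
  7 left: {0,1,5,6,7,8,9}→105  {1,4,5,6,7,8,9}→63  {2,3,4,5,7,8,9}→3  {3,4,5,6,7,8,9}→21
  8 left: {0,1,4,5,6,7,8,9}→168  {1,3,4,5,6,7,8,9}→84  {2,3,4,5,6,7,8,9}→24
  placing 0:e first → 108 extensions
  placing 2:o first → 252 extensions
total linear extensions = 360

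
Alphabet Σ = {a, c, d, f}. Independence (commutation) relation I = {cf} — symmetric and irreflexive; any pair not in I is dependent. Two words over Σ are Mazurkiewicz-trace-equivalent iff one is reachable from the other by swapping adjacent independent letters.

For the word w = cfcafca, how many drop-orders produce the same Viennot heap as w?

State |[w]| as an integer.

piece 0:c — minimal
piece 1:f — minimal
piece 2:c rests on {0:c}
piece 3:a rests on {1:f, 2:c}
piece 4:f rests on {3:a}
piece 5:c rests on {3:a}
piece 6:a rests on {4:f, 5:c}
minimal pieces: {0:c, 1:f}
ways to finish when only these pieces remain (= sum over removing one remaining piece with nothing left below it):
  1 left: {6}→1
  2 left: {4,6}→1  {5,6}→1
  3 left: {4,5,6}→2
  4 left: {3,4,5,6}→2
  5 left: {1,3,4,5,6}→2  {2,3,4,5,6}→2
  placing 0:c first → 4 extensions
  placing 1:f first → 2 extensions
total linear extensions = 6

6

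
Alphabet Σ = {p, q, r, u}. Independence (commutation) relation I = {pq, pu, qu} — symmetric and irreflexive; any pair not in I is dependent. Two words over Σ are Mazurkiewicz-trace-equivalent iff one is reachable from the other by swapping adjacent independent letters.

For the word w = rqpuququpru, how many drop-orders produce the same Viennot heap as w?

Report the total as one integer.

0(r) covers ∅
1(q) covers 0:r
2(p) covers 0:r
3(u) covers 0:r
4(q) covers 1:q
5(u) covers 3:u
6(q) covers 4:q
7(u) covers 5:u
8(p) covers 2:p
9(r) covers 6:q, 7:u, 8:p
10(u) covers 9:r
floor of heap: 0:r
completions by unplaced set U, small U first (add the entries for U minus each lowest piece of U):
  |U|=1: {10}:1
  |U|=2: {9,10}:1
  |U|=3: {6,9,10}:1  {7,9,10}:1  {8,9,10}:1
  |U|=4: {2,8,9,10}:1  {4,6,9,10}:1  {5,7,9,10}:1  {6,7,9,10}:2  {6,8,9,10}:2  {7,8,9,10}:2
  |U|=5: {1,4,6,9,10}:1  {2,6,8,9,10}:3  {2,7,8,9,10}:3  {3,5,7,9,10}:1  {4,6,7,9,10}:3  {4,6,8,9,10}:3  {5,6,7,9,10}:3  {5,7,8,9,10}:3  {6,7,8,9,10}:6
  |U|=6: {1,4,6,7,9,10}:4  {1,4,6,8,9,10}:4  {2,4,6,8,9,10}:6  {2,5,7,8,9,10}:6  {2,6,7,8,9,10}:12  {3,5,6,7,9,10}:4  {3,5,7,8,9,10}:4  {4,5,6,7,9,10}:6  {4,6,7,8,9,10}:12  {5,6,7,8,9,10}:12
  |U|=7: {1,2,4,6,8,9,10}:10  {1,4,5,6,7,9,10}:10  {1,4,6,7,8,9,10}:20  {2,3,5,7,8,9,10}:10  {2,4,6,7,8,9,10}:30  {2,5,6,7,8,9,10}:30  {3,4,5,6,7,9,10}:10  {3,5,6,7,8,9,10}:20  {4,5,6,7,8,9,10}:30
  |U|=8: {1,2,4,6,7,8,9,10}:60  {1,3,4,5,6,7,9,10}:20  {1,4,5,6,7,8,9,10}:60  {2,3,5,6,7,8,9,10}:60  {2,4,5,6,7,8,9,10}:90  {3,4,5,6,7,8,9,10}:60
  |U|=9: {1,2,4,5,6,7,8,9,10}:210  {1,3,4,5,6,7,8,9,10}:140  {2,3,4,5,6,7,8,9,10}:210
  start at 0(r): 560

560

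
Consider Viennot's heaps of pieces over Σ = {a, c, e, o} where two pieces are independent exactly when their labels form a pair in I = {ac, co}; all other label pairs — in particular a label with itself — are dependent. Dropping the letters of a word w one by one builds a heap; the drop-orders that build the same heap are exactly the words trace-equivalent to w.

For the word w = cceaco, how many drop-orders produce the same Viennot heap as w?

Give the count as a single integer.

3

0(c) covers ∅
1(c) covers 0:c
2(e) covers 1:c
3(a) covers 2:e
4(c) covers 2:e
5(o) covers 3:a
floor of heap: 0:c
completions by unplaced set U, small U first (add the entries for U minus each lowest piece of U):
  |U|=1: {4}:1  {5}:1
  |U|=2: {3,5}:1  {4,5}:2
  |U|=3: {3,4,5}:3
  |U|=4: {2,3,4,5}:3
  start at 0(c): 3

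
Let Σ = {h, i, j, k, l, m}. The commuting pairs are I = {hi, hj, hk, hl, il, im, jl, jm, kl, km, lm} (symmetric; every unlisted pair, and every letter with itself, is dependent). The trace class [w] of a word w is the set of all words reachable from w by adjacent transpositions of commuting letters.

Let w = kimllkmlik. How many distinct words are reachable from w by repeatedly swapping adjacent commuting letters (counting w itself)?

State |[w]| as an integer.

#0=k has no predecessor
#1=i depends on [0:k]
#2=m has no predecessor
#3=l has no predecessor
#4=l depends on [3:l]
#5=k depends on [1:i]
#6=m depends on [2:m]
#7=l depends on [4:l]
#8=i depends on [5:k]
#9=k depends on [8:i]
sources: [0:k, 2:m, 3:l]
N(rest) = Σ N(rest − s) over sources s of rest; N(one piece) = 1:
  size 1 → [6]=1  [7]=1  [9]=1
  size 2 → [2,6]=1  [4,7]=1  [6,7]=2  [6,9]=2  [7,9]=2  [8,9]=1
  size 3 → [2,6,7]=3  [2,6,9]=3  [3,4,7]=1  [4,6,7]=3  [4,7,9]=3  [5,8,9]=1  [6,7,9]=6  [6,8,9]=3  [7,8,9]=3
  size 4 → [1,5,8,9]=1  [2,4,6,7]=6  [2,6,7,9]=12  [2,6,8,9]=6  [3,4,6,7]=4  [3,4,7,9]=4  [4,6,7,9]=12  [4,7,8,9]=6  [5,6,8,9]=4  [5,7,8,9]=4  [6,7,8,9]=12
  size 5 → [0,1,5,8,9]=1  [1,5,6,8,9]=5  [1,5,7,8,9]=5  [2,3,4,6,7]=10  [2,4,6,7,9]=30  [2,5,6,8,9]=10  [2,6,7,8,9]=30  [3,4,6,7,9]=20  [3,4,7,8,9]=10  [4,5,7,8,9]=10  [4,6,7,8,9]=30  [5,6,7,8,9]=20
  size 6 → [0,1,5,6,8,9]=6  [0,1,5,7,8,9]=6  [1,2,5,6,8,9]=15  [1,4,5,7,8,9]=15  [1,5,6,7,8,9]=30  [2,3,4,6,7,9]=60  [2,4,6,7,8,9]=90  [2,5,6,7,8,9]=60  [3,4,5,7,8,9]=20  [3,4,6,7,8,9]=60  [4,5,6,7,8,9]=60
  size 7 → [0,1,2,5,6,8,9]=21  [0,1,4,5,7,8,9]=21  [0,1,5,6,7,8,9]=42  [1,2,5,6,7,8,9]=105  [1,3,4,5,7,8,9]=35  [1,4,5,6,7,8,9]=105  [2,3,4,6,7,8,9]=210  [2,4,5,6,7,8,9]=210  [3,4,5,6,7,8,9]=140
  size 8 → [0,1,2,5,6,7,8,9]=168  [0,1,3,4,5,7,8,9]=56  [0,1,4,5,6,7,8,9]=168  [1,2,4,5,6,7,8,9]=420  [1,3,4,5,6,7,8,9]=280  [2,3,4,5,6,7,8,9]=560
  first=0(k) contributes 1260
  first=2(m) contributes 504
  first=3(l) contributes 756
|[w]| = 2520

2520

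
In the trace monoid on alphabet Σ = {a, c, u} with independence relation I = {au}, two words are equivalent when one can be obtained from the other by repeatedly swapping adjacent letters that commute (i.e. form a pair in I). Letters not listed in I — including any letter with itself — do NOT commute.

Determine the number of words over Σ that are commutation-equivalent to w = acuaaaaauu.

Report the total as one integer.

56

piece 0:a — minimal
piece 1:c rests on {0:a}
piece 2:u rests on {1:c}
piece 3:a rests on {1:c}
piece 4:a rests on {3:a}
piece 5:a rests on {4:a}
piece 6:a rests on {5:a}
piece 7:a rests on {6:a}
piece 8:u rests on {2:u}
piece 9:u rests on {8:u}
minimal pieces: {0:a}
ways to finish when only these pieces remain (= sum over removing one remaining piece with nothing left below it):
  1 left: {7}→1  {9}→1
  2 left: {6,7}→1  {7,9}→2  {8,9}→1
  3 left: {2,8,9}→1  {5,6,7}→1  {6,7,9}→3  {7,8,9}→3
  4 left: {2,7,8,9}→4  {4,5,6,7}→1  {5,6,7,9}→4  {6,7,8,9}→6
  5 left: {2,6,7,8,9}→10  {3,4,5,6,7}→1  {4,5,6,7,9}→5  {5,6,7,8,9}→10
  6 left: {2,5,6,7,8,9}→20  {3,4,5,6,7,9}→6  {4,5,6,7,8,9}→15
  7 left: {2,4,5,6,7,8,9}→35  {3,4,5,6,7,8,9}→21
  8 left: {2,3,4,5,6,7,8,9}→56
  placing 0:a first → 56 extensions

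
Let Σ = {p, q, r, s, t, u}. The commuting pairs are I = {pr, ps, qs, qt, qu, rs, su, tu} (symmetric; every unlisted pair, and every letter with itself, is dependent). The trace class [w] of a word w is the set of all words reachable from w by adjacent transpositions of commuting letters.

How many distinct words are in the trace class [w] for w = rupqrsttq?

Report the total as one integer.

19

drop 0:r onto floor
drop 1:u onto {0:r}
drop 2:p onto {1:u}
drop 3:q onto {2:p}
drop 4:r onto {3:q}
drop 5:s onto floor
drop 6:t onto {4:r, 5:s}
drop 7:t onto {6:t}
drop 8:q onto {4:r}
ground layer = {0:r, 5:s}
drop-orders for the pieces not yet dropped (sum over which currently-grounded one goes next):
  1 to go: {7} 1  {8} 1
  2 to go: {6,7} 1  {7,8} 2
  3 to go: {5,6,7} 1  {6,7,8} 3
  4 to go: {4,6,7,8} 3  {5,6,7,8} 4
  5 to go: {3,4,6,7,8} 3  {4,5,6,7,8} 7
  6 to go: {2,3,4,6,7,8} 3  {3,4,5,6,7,8} 10
  7 to go: {1,2,3,4,6,7,8} 3  {2,3,4,5,6,7,8} 13
  if 0:r drops first: 16 orders
  if 5:s drops first: 3 orders
heap linearizations: 19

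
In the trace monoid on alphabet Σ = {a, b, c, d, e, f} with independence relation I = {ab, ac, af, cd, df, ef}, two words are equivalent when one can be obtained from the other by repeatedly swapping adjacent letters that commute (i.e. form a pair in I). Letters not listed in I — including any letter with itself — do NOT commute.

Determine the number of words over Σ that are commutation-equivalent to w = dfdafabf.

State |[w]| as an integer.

53

#0=d has no predecessor
#1=f has no predecessor
#2=d depends on [0:d]
#3=a depends on [2:d]
#4=f depends on [1:f]
#5=a depends on [3:a]
#6=b depends on [2:d, 4:f]
#7=f depends on [6:b]
sources: [0:d, 1:f]
N(rest) = Σ N(rest − s) over sources s of rest; N(one piece) = 1:
  size 1 → [5]=1  [7]=1
  size 2 → [3,5]=1  [5,7]=2  [6,7]=1
  size 3 → [3,5,7]=3  [4,6,7]=1  [5,6,7]=3
  size 4 → [1,4,6,7]=1  [3,5,6,7]=6  [4,5,6,7]=4
  size 5 → [1,4,5,6,7]=5  [2,3,5,6,7]=6  [3,4,5,6,7]=10
  size 6 → [0,2,3,5,6,7]=6  [1,3,4,5,6,7]=15  [2,3,4,5,6,7]=16
  first=0(d) contributes 31
  first=1(f) contributes 22
|[w]| = 53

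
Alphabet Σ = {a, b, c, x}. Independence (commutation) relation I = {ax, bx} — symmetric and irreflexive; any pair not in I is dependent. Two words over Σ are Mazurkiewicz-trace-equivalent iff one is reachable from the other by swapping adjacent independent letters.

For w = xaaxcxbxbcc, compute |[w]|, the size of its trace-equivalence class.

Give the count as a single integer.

drop 0:x onto floor
drop 1:a onto floor
drop 2:a onto {1:a}
drop 3:x onto {0:x}
drop 4:c onto {2:a, 3:x}
drop 5:x onto {4:c}
drop 6:b onto {4:c}
drop 7:x onto {5:x}
drop 8:b onto {6:b}
drop 9:c onto {7:x, 8:b}
drop 10:c onto {9:c}
ground layer = {0:x, 1:a}
drop-orders for the pieces not yet dropped (sum over which currently-grounded one goes next):
  1 to go: {10} 1
  2 to go: {9,10} 1
  3 to go: {7,9,10} 1  {8,9,10} 1
  4 to go: {5,7,9,10} 1  {6,8,9,10} 1  {7,8,9,10} 2
  5 to go: {5,7,8,9,10} 3  {6,7,8,9,10} 3
  6 to go: {5,6,7,8,9,10} 6
  7 to go: {4,5,6,7,8,9,10} 6
  8 to go: {2,4,5,6,7,8,9,10} 6  {3,4,5,6,7,8,9,10} 6
  9 to go: {0,3,4,5,6,7,8,9,10} 6  {1,2,4,5,6,7,8,9,10} 6  {2,3,4,5,6,7,8,9,10} 12
  if 0:x drops first: 18 orders
  if 1:a drops first: 18 orders
heap linearizations: 36

36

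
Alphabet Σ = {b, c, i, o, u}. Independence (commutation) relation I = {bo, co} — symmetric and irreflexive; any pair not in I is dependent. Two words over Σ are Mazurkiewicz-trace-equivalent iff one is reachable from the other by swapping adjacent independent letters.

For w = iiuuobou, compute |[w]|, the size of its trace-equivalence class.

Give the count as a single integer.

3

0(i) covers ∅
1(i) covers 0:i
2(u) covers 1:i
3(u) covers 2:u
4(o) covers 3:u
5(b) covers 3:u
6(o) covers 4:o
7(u) covers 5:b, 6:o
floor of heap: 0:i
completions by unplaced set U, small U first (add the entries for U minus each lowest piece of U):
  |U|=1: {7}:1
  |U|=2: {5,7}:1  {6,7}:1
  |U|=3: {4,6,7}:1  {5,6,7}:2
  |U|=4: {4,5,6,7}:3
  |U|=5: {3,4,5,6,7}:3
  |U|=6: {2,3,4,5,6,7}:3
  start at 0(i): 3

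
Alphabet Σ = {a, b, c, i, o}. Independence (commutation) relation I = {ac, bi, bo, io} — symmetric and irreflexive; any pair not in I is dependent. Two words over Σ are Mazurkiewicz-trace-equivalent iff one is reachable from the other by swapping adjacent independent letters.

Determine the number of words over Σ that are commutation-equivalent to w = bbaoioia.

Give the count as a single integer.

drop 0:b onto floor
drop 1:b onto {0:b}
drop 2:a onto {1:b}
drop 3:o onto {2:a}
drop 4:i onto {2:a}
drop 5:o onto {3:o}
drop 6:i onto {4:i}
drop 7:a onto {5:o, 6:i}
ground layer = {0:b}
drop-orders for the pieces not yet dropped (sum over which currently-grounded one goes next):
  1 to go: {7} 1
  2 to go: {5,7} 1  {6,7} 1
  3 to go: {3,5,7} 1  {4,6,7} 1  {5,6,7} 2
  4 to go: {3,5,6,7} 3  {4,5,6,7} 3
  5 to go: {3,4,5,6,7} 6
  6 to go: {2,3,4,5,6,7} 6
  if 0:b drops first: 6 orders

6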